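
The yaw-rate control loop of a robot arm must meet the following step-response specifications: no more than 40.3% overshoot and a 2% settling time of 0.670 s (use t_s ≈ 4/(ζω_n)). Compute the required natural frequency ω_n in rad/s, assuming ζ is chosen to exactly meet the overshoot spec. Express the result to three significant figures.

Inverting the overshoot relation: ζ = |ln 0.403|/√(π² + ln²0.403) = 0.278.
From t_s ≈ 4/(ζω_n): ω_n = 4/(ζ·t_s) = 4/(0.278·0.670) = 21.5 rad/s.

ω_n ≈ 21.5 rad/s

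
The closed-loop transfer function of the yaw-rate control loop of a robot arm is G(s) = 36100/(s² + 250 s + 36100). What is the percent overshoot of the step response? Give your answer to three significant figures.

%OS ≈ 6.43%

Comparing the denominator to s² + 2ζω_n s + ω_n²: ω_n = √36100 = 190 rad/s, and 2ζω_n = 250 so ζ = 250/(2·190) = 0.658.
%OS = 100·exp(−πζ/√(1−ζ²)) = 6.43%.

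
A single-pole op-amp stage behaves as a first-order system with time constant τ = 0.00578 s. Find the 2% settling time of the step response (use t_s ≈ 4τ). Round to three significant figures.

t_s ≈ 0.0231 s

t_s ≈ 4τ = 0.0231 s.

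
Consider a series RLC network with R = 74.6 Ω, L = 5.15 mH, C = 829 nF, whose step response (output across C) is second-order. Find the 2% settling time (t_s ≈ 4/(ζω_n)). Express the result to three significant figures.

t_s ≈ 0.000552 s

For a series RLC circuit (capacitor voltage as output), ω_n = 1/√(LC) = 1/√(5.15 mH · 829 nF) = 15300 rad/s.
ζ = (R/2)·√(C/L) = (74.6/2)·√(829 nF/5.15 mH) = 0.473.
t_s ≈ 4/(ζω_n) = 0.000552 s.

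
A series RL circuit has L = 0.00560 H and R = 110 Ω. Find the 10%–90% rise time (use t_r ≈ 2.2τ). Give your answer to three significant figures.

t_r ≈ 0.000112 s

τ = L/R = 0.00560/110 = 0.0000509 s.
t_r ≈ 2.2τ = 0.000112 s.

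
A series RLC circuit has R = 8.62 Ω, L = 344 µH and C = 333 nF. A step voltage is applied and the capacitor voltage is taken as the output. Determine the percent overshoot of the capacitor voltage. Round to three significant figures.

For a series RLC circuit (capacitor voltage as output), ω_n = 1/√(LC) = 1/√(344 µH · 333 nF) = 93400 rad/s.
ζ = (R/2)·√(C/L) = (8.62/2)·√(333 nF/344 µH) = 0.134.
Overshoot: exp(−π·0.134/√(1−0.134²)) = 0.654, i.e. 65.4%.

%OS ≈ 65.4%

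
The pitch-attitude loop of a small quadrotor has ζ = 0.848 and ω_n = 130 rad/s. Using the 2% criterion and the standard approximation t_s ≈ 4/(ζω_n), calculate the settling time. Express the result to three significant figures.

t_s ≈ 4/(ζω_n) = 4/(0.848 × 130) = 0.0363 s.

t_s ≈ 0.0363 s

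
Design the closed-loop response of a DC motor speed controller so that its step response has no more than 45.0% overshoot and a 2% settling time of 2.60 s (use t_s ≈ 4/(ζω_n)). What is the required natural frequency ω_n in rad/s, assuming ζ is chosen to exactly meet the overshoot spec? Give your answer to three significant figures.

Inverting the overshoot relation: ζ = |ln 0.450|/√(π² + ln²0.450) = 0.246.
Then ω_n = 4/(ζ t_s) = 4/(0.246 × 2.60) = 6.25 rad/s.

ω_n ≈ 6.25 rad/s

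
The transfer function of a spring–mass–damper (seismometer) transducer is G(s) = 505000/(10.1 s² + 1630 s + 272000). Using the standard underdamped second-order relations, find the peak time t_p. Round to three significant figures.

t_p ≈ 0.0220 s

Dividing through by 10.1: denominator becomes s² + 161.4 s + 26930.
So ω_n = √26930 = 164 rad/s and ζ = 161.4/(2·164) = 0.492.
The damped frequency ω_d = ω_n√(1−ζ²) = 143 rad/s. t_p = π/ω_d = 0.0220 s.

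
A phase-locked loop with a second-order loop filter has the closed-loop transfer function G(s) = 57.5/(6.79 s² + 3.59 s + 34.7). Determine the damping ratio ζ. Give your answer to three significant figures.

ζ ≈ 0.117

Dividing through by 6.79: denominator becomes s² + 0.5287 s + 5.110.
So ω_n = √5.110 = 2.26 rad/s and ζ = 0.5287/(2·2.26) = 0.117.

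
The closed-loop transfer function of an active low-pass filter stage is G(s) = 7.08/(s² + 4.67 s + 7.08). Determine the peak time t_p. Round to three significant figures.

t_p ≈ 2.46 s

ω_n = √7.08 = 2.66 rad/s; ζ = 4.67/(2·2.66) = 0.878.
ω_d = 2.66·√(1 − 0.878²) = 1.28 rad/s. Then t_p = π/ω_d = 2.46 s.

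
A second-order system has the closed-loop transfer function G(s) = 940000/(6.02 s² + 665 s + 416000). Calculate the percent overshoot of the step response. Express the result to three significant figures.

Dividing through by 6.02: denominator becomes s² + 110.5 s + 69100.
So ω_n = √69100 = 263 rad/s and ζ = 110.5/(2·263) = 0.210.
Overshoot: exp(−π·0.210/√(1−0.210²)) = 0.509, i.e. 50.9%.

%OS ≈ 50.9%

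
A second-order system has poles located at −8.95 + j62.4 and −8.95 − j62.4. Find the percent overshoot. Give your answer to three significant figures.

The poles are at −σ ± jω_d with σ = 8.95 and ω_d = 62.4, so ω_n = √(σ²+ω_d²) = 63.0 rad/s and ζ = σ/ω_n = 0.142.
%OS = 100·exp(−πζ/√(1−ζ²)) = 63.7%.

%OS ≈ 63.7%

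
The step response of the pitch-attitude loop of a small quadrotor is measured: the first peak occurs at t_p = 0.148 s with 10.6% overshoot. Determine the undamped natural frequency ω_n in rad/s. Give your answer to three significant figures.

From the overshoot, ζ = −ln(OS)/√(π²+ln²(OS)) = 0.581.
From t_p = π/ω_d, ω_d = π/0.148 = 21.2 rad/s, so ω_n = ω_d/√(1−ζ²) = 26.1 rad/s.

ω_n ≈ 26.1 rad/s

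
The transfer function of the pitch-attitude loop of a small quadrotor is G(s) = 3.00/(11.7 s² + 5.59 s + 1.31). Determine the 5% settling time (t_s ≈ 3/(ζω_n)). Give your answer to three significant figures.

Dividing through by 11.7: denominator becomes s² + 0.4778 s + 0.1120.
So ω_n = √0.1120 = 0.335 rad/s and ζ = 0.4778/(2·0.335) = 0.714.
t_s ≈ 3/(ζω_n) = 12.6 s.

t_s ≈ 12.6 s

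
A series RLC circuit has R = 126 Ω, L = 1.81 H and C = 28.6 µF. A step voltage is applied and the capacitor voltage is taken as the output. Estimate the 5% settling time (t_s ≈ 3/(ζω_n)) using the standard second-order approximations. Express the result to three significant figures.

t_s ≈ 0.0862 s

For a series RLC circuit (capacitor voltage as output), ω_n = 1/√(LC) = 1/√(1.81 H · 28.6 µF) = 139 rad/s.
ζ = (R/2)·√(C/L) = (126/2)·√(28.6 µF/1.81 H) = 0.250.
t_s ≈ 3/(ζω_n) = 0.0862 s.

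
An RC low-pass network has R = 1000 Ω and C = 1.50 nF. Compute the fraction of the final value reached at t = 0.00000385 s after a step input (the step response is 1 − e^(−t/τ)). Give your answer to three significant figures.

τ = RC = 1000 × 1.50 nF = 0.00000150 s.
y(t)/y_∞ = 1 − e^(−t/τ) = 1 − e^(−0.00000385/0.00000150) = 1 − e^(−2.57) = 0.923.

y/y_∞ ≈ 0.923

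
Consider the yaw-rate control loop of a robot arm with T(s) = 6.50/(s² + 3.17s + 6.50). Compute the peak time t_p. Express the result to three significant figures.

t_p ≈ 1.57 s

ω_n = √6.50 = 2.55 rad/s; ζ = 3.17/(2·2.55) = 0.622.
ω_d = ω_n√(1−ζ²) = 2.00 rad/s. Then t_p = π/ω_d = 1.57 s.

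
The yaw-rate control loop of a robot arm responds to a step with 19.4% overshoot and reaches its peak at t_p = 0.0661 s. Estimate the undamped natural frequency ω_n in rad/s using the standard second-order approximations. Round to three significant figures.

The overshoot fixes ζ = −ln(OS)/√(π²+ln²(OS)) = 0.463.
From t_p = π/ω_d, ω_d = π/0.0661 = 47.5 rad/s, so ω_n = ω_d/√(1−ζ²) = 53.6 rad/s.

ω_n ≈ 53.6 rad/s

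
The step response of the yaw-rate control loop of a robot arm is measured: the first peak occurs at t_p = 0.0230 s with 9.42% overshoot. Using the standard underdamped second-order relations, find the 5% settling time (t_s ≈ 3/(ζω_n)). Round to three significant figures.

t_s ≈ 0.0292 s

The overshoot fixes ζ = −ln(OS)/√(π²+ln²(OS)) = 0.601.
From t_p = π/ω_d, ω_d = π/0.0230 = 137 rad/s, so ω_n = ω_d/√(1−ζ²) = 171 rad/s.
t_s ≈ 3/(ζω_n) = 3/(0.601·171) = 0.0292 s.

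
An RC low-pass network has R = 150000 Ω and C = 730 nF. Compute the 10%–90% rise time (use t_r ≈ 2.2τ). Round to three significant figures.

τ = RC = 150000 × 730 nF = 0.110 s.
t_r ≈ 2.2τ = 0.241 s.

t_r ≈ 0.241 s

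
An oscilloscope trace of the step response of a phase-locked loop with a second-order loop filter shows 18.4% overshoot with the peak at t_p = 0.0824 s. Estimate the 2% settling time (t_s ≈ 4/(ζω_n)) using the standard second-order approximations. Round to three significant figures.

From the overshoot, ζ = −ln(OS)/√(π²+ln²(OS)) = 0.474.
t_p = π/ω_d ⇒ ω_d = 38.1 rad/s; then ω_n = ω_d/√(1−ζ²) = 43.3 rad/s.
t_s ≈ 4/(ζω_n) = 4/(0.474·43.3) = 0.195 s.

t_s ≈ 0.195 s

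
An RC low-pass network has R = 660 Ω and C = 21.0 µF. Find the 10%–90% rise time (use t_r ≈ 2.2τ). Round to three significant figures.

t_r ≈ 0.0305 s

τ = RC = 660 × 21.0 µF = 0.0139 s.
t_r ≈ 2.2τ = 0.0305 s.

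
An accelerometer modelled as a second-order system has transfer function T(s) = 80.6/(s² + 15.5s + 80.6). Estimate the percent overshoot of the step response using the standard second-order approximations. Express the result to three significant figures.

%OS ≈ 0.464%

Matching coefficients with s² + 2ζω_n s + ω_n² gives ω_n² = 80.6 ⇒ ω_n = 8.98 rad/s, and ζ = 15.5/(2ω_n) = 0.863.
Overshoot: exp(−π·0.863/√(1−0.863²)) = 0.00464, i.e. 0.464%.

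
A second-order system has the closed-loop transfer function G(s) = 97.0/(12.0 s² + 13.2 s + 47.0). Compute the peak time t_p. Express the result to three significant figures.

Dividing through by 12.0: denominator becomes s² + 1.100 s + 3.917.
So ω_n = √3.917 = 1.98 rad/s and ζ = 1.100/(2·1.98) = 0.278.
ω_d = ω_n√(1−ζ²) = 1.90 rad/s. t_p = π/ω_d = 1.65 s.

t_p ≈ 1.65 s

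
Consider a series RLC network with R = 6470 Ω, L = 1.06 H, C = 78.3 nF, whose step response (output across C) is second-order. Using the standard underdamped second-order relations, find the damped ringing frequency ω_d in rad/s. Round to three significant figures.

ω_d ≈ 1650 rad/s

For a series RLC circuit (capacitor voltage as output), ω_n = 1/√(LC) = 1/√(1.06 H · 78.3 nF) = 3470 rad/s.
ζ = (R/2)·√(C/L) = (6470/2)·√(78.3 nF/1.06 H) = 0.879.
ω_d = 3470·√(1 − 0.879²) = 1650 rad/s.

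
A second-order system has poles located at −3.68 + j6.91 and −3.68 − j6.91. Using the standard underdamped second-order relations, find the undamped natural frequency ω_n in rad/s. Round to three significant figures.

ω_n ≈ 7.83 rad/s

With σ = 3.68, ω_d = 6.91: ω_n = √(σ²+ω_d²) = 7.83 rad/s, ζ = σ/ω_n = 0.470.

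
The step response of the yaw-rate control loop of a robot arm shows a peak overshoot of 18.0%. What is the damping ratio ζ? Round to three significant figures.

Inverting the overshoot relation: ζ = |ln 0.180|/√(π² + ln²0.180) = 0.479.

ζ ≈ 0.479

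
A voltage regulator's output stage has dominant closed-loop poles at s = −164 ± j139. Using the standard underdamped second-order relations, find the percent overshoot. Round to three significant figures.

|pole| = ω_n = √(164² + 139²) = 215 rad/s; ζ = cos θ = σ/ω_n = 0.763.
%OS = 100·exp(−πζ/√(1−ζ²)) = 2.46%.

%OS ≈ 2.46%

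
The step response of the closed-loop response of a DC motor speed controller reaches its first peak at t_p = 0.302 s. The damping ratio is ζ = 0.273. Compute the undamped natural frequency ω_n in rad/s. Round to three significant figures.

ω_n ≈ 10.8 rad/s

Peak time t_p = π/ω_d, so ω_d = π/t_p = π/0.302 = 10.4 rad/s.
ω_n = ω_d/√(1−ζ²) = 10.4/√0.925 = 10.8 rad/s.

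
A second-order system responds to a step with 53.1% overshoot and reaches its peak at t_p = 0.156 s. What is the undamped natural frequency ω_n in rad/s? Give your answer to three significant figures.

ω_n ≈ 20.5 rad/s

From the overshoot, ζ = −ln(OS)/√(π²+ln²(OS)) = 0.198.
t_p = π/ω_d ⇒ ω_d = 20.1 rad/s; then ω_n = ω_d/√(1−ζ²) = 20.5 rad/s.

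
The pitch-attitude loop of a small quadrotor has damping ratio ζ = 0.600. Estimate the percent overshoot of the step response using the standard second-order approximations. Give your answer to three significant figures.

For an underdamped second-order system, %OS = 100·exp(−πζ/√(1−ζ²)).
πζ/√(1−ζ²) = π·0.600/√(1−0.360) = 2.356, so %OS = 100·e^(−2.356) = 9.48%.

%OS ≈ 9.48%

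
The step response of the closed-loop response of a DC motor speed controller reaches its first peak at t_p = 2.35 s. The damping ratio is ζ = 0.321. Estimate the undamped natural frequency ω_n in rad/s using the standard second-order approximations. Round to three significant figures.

ω_n ≈ 1.41 rad/s

Peak time t_p = π/ω_d, so ω_d = π/t_p = π/2.35 = 1.34 rad/s.
ω_n = ω_d/√(1−ζ²) = 1.34/√0.897 = 1.41 rad/s.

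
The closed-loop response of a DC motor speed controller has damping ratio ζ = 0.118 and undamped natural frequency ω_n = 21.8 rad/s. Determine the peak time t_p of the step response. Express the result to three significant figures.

t_p ≈ 0.145 s

The damped frequency is ω_d = ω_n√(1−ζ²) = 21.8·√(1−0.0139) = 21.6 rad/s.
Peak time t_p = π/ω_d = π/21.6 = 0.145 s.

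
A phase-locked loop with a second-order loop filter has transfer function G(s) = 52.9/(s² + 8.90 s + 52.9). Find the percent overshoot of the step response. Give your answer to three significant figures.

%OS ≈ 8.80%

Matching coefficients with s² + 2ζω_n s + ω_n² gives ω_n² = 52.9 ⇒ ω_n = 7.27 rad/s, and ζ = 8.90/(2ω_n) = 0.612.
Overshoot: exp(−π·0.612/√(1−0.612²)) = 0.0880, i.e. 8.80%.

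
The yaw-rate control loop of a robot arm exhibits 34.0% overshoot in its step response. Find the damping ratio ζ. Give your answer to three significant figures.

ζ = −ln(OS)/√(π² + (ln OS)²). With OS = 0.340, ln OS = −1.079 and ζ = 1.079/3.322 = 0.325.

ζ ≈ 0.325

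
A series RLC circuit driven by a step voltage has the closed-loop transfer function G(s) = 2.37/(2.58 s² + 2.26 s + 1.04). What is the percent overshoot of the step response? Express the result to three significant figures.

Dividing through by 2.58: denominator becomes s² + 0.8760 s + 0.4031.
So ω_n = √0.4031 = 0.635 rad/s and ζ = 0.8760/(2·0.635) = 0.690.
%OS = 100 e^{−πζ/√(1−ζ²)} with ζ = 0.690 gives 5.01%.

%OS ≈ 5.01%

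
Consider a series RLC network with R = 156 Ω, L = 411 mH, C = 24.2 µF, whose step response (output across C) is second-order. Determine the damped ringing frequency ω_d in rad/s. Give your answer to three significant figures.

For a series RLC circuit (capacitor voltage as output), ω_n = 1/√(LC) = 1/√(411 mH · 24.2 µF) = 317 rad/s.
ζ = (R/2)·√(C/L) = (156/2)·√(24.2 µF/411 mH) = 0.599.
The damped frequency ω_d = ω_n√(1−ζ²) = 254 rad/s.

ω_d ≈ 254 rad/s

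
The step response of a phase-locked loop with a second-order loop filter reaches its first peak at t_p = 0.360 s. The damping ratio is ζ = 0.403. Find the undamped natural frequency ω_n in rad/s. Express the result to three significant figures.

ω_n ≈ 9.54 rad/s

Peak time t_p = π/ω_d, so ω_d = π/t_p = π/0.360 = 8.73 rad/s.
ω_n = ω_d/√(1−ζ²) = 8.73/√0.838 = 9.54 rad/s.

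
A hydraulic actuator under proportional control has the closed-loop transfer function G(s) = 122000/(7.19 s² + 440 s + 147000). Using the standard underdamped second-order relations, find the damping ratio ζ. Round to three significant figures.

Dividing through by 7.19: denominator becomes s² + 61.20 s + 20450.
So ω_n = √20450 = 143 rad/s and ζ = 61.20/(2·143) = 0.214.

ζ ≈ 0.214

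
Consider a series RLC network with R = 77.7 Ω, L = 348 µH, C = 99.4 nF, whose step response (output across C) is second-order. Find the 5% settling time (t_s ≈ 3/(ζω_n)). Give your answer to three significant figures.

t_s ≈ 0.0000269 s

For a series RLC circuit (capacitor voltage as output), ω_n = 1/√(LC) = 1/√(348 µH · 99.4 nF) = 170000 rad/s.
ζ = (R/2)·√(C/L) = (77.7/2)·√(99.4 nF/348 µH) = 0.657.
t_s ≈ 3/(ζω_n) = 0.0000269 s.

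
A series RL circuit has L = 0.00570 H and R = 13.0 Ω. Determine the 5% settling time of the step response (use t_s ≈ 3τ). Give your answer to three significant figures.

t_s ≈ 0.00132 s

τ = L/R = 0.00570/13.0 = 0.000438 s.
t_s ≈ 3τ = 0.00132 s.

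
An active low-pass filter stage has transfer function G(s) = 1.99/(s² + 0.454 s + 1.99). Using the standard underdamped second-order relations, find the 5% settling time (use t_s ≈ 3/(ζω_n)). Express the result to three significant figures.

t_s ≈ 13.2 s

Matching coefficients with s² + 2ζω_n s + ω_n² gives ω_n² = 1.99 ⇒ ω_n = 1.41 rad/s, and ζ = 0.454/(2ω_n) = 0.161.
t_s ≈ 3/(ζω_n) = 3/(0.161·1.41) = 13.2 s.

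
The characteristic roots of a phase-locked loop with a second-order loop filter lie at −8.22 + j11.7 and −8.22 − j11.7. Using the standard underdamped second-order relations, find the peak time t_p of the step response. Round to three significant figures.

t_p ≈ 0.269 s

t_p = π/ω_d with ω_d = 11.7 (the imaginary part), so t_p = 0.269 s.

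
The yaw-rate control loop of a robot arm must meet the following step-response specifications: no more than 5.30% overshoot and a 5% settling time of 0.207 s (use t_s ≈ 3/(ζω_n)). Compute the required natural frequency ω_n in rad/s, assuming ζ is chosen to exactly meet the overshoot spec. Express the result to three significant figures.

ω_n ≈ 21.2 rad/s

ζ = −ln(OS)/√(π² + (ln OS)²). With OS = 0.0530, ln OS = −2.937 and ζ = 2.937/4.301 = 0.683.
Then ω_n = 3/(ζ t_s) = 3/(0.683 × 0.207) = 21.2 rad/s.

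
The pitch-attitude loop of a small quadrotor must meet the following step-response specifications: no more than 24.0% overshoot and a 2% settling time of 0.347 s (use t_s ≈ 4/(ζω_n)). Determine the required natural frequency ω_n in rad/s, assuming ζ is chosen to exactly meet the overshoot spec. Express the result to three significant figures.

ω_n ≈ 27.9 rad/s

From %OS = 100·exp(−πζ/√(1−ζ²)), invert to get ζ = −ln(OS)/√(π² + ln²(OS)) with OS = 0.240.
−ln 0.240 = 1.427, so ζ = 1.427/√(π² + 2.037) = 0.414.
From t_s ≈ 4/(ζω_n): ω_n = 4/(ζ·t_s) = 4/(0.414·0.347) = 27.9 rad/s.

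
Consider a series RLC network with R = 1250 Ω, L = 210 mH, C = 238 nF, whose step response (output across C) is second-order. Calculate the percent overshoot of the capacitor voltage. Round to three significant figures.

For a series RLC circuit (capacitor voltage as output), ω_n = 1/√(LC) = 1/√(210 mH · 238 nF) = 4470 rad/s.
ζ = (R/2)·√(C/L) = (1250/2)·√(238 nF/210 mH) = 0.665.
%OS = 100 e^{−πζ/√(1−ζ²)} with ζ = 0.665 gives 6.08%.

%OS ≈ 6.08%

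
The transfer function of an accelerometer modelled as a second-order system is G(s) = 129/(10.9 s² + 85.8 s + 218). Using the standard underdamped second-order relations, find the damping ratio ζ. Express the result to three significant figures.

ζ ≈ 0.880

Dividing through by 10.9: denominator becomes s² + 7.872 s + 20.00.
So ω_n = √20.00 = 4.47 rad/s and ζ = 7.872/(2·4.47) = 0.880.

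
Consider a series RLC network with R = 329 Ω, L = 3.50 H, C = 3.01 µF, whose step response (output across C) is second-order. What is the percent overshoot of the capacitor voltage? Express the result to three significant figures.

For a series RLC circuit (capacitor voltage as output), ω_n = 1/√(LC) = 1/√(3.50 H · 3.01 µF) = 308 rad/s.
ζ = (R/2)·√(C/L) = (329/2)·√(3.01 µF/3.50 H) = 0.153.
%OS = 100·exp(−πζ/√(1−ζ²)) = 61.6%.

%OS ≈ 61.6%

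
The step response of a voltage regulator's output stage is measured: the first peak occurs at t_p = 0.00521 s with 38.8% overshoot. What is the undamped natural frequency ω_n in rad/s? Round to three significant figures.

From the overshoot, ζ = −ln(OS)/√(π²+ln²(OS)) = 0.289.
From t_p = π/ω_d, ω_d = π/0.00521 = 603 rad/s, so ω_n = ω_d/√(1−ζ²) = 630 rad/s.

ω_n ≈ 630 rad/s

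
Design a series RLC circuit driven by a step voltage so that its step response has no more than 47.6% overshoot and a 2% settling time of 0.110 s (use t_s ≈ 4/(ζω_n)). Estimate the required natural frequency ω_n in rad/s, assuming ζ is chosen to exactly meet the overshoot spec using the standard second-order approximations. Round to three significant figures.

ζ = −ln(OS)/√(π² + (ln OS)²). With OS = 0.476, ln OS = −0.7423 and ζ = 0.7423/3.228 = 0.230.
From t_s ≈ 4/(ζω_n): ω_n = 4/(ζ·t_s) = 4/(0.230·0.110) = 158 rad/s.

ω_n ≈ 158 rad/s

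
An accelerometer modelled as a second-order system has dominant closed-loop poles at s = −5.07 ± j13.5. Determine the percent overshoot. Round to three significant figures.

%OS ≈ 30.7%

|pole| = ω_n = √(5.07² + 13.5²) = 14.4 rad/s; ζ = cos θ = σ/ω_n = 0.352.
%OS = 100 e^{−πζ/√(1−ζ²)} with ζ = 0.352 gives 30.7%.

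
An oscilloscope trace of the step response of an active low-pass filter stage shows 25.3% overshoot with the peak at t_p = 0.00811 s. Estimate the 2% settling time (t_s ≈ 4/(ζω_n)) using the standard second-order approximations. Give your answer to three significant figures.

t_s ≈ 0.0236 s

From the overshoot, ζ = −ln(OS)/√(π²+ln²(OS)) = 0.401.
t_p = π/ω_d ⇒ ω_d = 387 rad/s; then ω_n = ω_d/√(1−ζ²) = 423 rad/s.
t_s ≈ 4/(ζω_n) = 4/(0.401·423) = 0.0236 s.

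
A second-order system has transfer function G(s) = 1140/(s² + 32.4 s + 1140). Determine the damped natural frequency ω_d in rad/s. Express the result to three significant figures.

Matching coefficients with s² + 2ζω_n s + ω_n² gives ω_n² = 1140 ⇒ ω_n = 33.8 rad/s, and ζ = 32.4/(2ω_n) = 0.480.
ω_d = ω_n√(1−ζ²) = 29.6 rad/s.

ω_d ≈ 29.6 rad/s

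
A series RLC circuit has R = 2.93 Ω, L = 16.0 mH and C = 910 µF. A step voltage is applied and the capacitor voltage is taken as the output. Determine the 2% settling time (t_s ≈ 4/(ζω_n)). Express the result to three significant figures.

t_s ≈ 0.0437 s

For a series RLC circuit (capacitor voltage as output), ω_n = 1/√(LC) = 1/√(16.0 mH · 910 µF) = 262 rad/s.
ζ = (R/2)·√(C/L) = (2.93/2)·√(910 µF/16.0 mH) = 0.349.
t_s ≈ 4/(ζω_n) = 0.0437 s.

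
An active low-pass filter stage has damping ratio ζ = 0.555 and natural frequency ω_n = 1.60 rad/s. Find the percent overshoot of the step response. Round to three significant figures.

For an underdamped second-order system, %OS = 100·exp(−πζ/√(1−ζ²)).
πζ/√(1−ζ²) = π·0.555/√(1−0.308) = 2.096, so %OS = 100·e^(−2.096) = 12.3%.

%OS ≈ 12.3%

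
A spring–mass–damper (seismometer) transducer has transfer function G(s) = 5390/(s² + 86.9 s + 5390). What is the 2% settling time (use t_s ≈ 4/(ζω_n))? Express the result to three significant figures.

Matching coefficients with s² + 2ζω_n s + ω_n² gives ω_n² = 5390 ⇒ ω_n = 73.4 rad/s, and ζ = 86.9/(2ω_n) = 0.592.
t_s ≈ 4/(ζω_n) = 4/(0.592·73.4) = 0.0921 s.

t_s ≈ 0.0921 s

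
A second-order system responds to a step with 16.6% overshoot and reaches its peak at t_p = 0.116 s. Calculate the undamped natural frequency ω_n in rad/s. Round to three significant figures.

ω_n ≈ 31.2 rad/s

ζ from %OS: ζ = |ln 0.166|/√(π²+ln²0.166) = 0.496.
t_p = π/ω_d ⇒ ω_d = 27.1 rad/s; then ω_n = ω_d/√(1−ζ²) = 31.2 rad/s.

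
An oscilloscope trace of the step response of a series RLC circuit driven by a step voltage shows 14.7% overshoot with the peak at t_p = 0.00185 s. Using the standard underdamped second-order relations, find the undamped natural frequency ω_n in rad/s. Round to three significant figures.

The overshoot fixes ζ = −ln(OS)/√(π²+ln²(OS)) = 0.521.
t_p = π/ω_d ⇒ ω_d = 1700 rad/s; then ω_n = ω_d/√(1−ζ²) = 1990 rad/s.

ω_n ≈ 1990 rad/s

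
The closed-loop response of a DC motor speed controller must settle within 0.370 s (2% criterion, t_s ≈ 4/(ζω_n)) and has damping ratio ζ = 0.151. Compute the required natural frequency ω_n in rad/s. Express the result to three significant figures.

ω_n ≈ 71.6 rad/s

Rearranging t_s ≈ 4/(ζω_n) gives ω_n = 4/(ζ·t_s) = 4/(0.151 × 0.370) = 71.6 rad/s.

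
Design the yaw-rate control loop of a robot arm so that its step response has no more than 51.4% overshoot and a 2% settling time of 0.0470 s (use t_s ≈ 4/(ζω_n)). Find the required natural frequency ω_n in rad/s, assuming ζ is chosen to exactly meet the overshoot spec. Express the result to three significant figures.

Inverting the overshoot relation: ζ = |ln 0.514|/√(π² + ln²0.514) = 0.207.
From t_s ≈ 4/(ζω_n): ω_n = 4/(ζ·t_s) = 4/(0.207·0.0470) = 411 rad/s.

ω_n ≈ 411 rad/s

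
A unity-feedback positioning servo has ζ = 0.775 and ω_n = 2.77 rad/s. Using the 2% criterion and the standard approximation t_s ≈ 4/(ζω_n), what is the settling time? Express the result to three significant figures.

t_s ≈ 4/(ζω_n) = 4/(0.775 × 2.77) = 1.86 s.

t_s ≈ 1.86 s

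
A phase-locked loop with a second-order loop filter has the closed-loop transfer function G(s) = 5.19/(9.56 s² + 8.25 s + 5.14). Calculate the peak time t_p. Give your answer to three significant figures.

Dividing through by 9.56: denominator becomes s² + 0.8630 s + 0.5377.
So ω_n = √0.5377 = 0.733 rad/s and ζ = 0.8630/(2·0.733) = 0.588.
The damped frequency ω_d = ω_n√(1−ζ²) = 0.593 rad/s. t_p = π/ω_d = 5.30 s.

t_p ≈ 5.30 s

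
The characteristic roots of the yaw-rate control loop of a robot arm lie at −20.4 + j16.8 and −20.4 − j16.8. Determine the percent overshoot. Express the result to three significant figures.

%OS ≈ 2.20%

|pole| = ω_n = √(20.4² + 16.8²) = 26.4 rad/s; ζ = cos θ = σ/ω_n = 0.772.
%OS = 100 e^{−πζ/√(1−ζ²)} with ζ = 0.772 gives 2.20%.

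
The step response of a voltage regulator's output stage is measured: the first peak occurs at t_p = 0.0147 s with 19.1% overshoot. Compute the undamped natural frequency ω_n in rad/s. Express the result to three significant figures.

The overshoot fixes ζ = −ln(OS)/√(π²+ln²(OS)) = 0.466.
t_p = π/ω_d ⇒ ω_d = 214 rad/s; then ω_n = ω_d/√(1−ζ²) = 242 rad/s.

ω_n ≈ 242 rad/s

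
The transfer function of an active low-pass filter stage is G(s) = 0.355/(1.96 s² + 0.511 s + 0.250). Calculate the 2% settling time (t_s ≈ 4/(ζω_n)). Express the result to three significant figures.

Dividing through by 1.96: denominator becomes s² + 0.2607 s + 0.1276.
So ω_n = √0.1276 = 0.357 rad/s and ζ = 0.2607/(2·0.357) = 0.365.
t_s ≈ 4/(ζω_n) = 30.7 s.

t_s ≈ 30.7 s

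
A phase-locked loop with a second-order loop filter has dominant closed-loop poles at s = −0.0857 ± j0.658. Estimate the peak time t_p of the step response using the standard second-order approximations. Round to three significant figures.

t_p ≈ 4.77 s

t_p = π/ω_d with ω_d = 0.658 (the imaginary part), so t_p = 4.77 s.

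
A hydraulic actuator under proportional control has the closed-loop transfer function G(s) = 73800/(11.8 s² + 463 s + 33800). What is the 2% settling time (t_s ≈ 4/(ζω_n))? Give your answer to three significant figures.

Dividing through by 11.8: denominator becomes s² + 39.24 s + 2864.
So ω_n = √2864 = 53.5 rad/s and ζ = 39.24/(2·53.5) = 0.367.
t_s ≈ 4/(ζω_n) = 0.204 s.

t_s ≈ 0.204 s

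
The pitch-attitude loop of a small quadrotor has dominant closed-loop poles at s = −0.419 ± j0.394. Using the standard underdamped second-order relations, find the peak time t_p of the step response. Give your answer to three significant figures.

t_p ≈ 7.97 s

t_p = π/ω_d with ω_d = 0.394 (the imaginary part), so t_p = 7.97 s.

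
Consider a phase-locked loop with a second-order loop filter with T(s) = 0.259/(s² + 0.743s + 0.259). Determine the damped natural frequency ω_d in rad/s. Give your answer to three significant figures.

Comparing the denominator to s² + 2ζω_n s + ω_n²: ω_n = √0.259 = 0.509 rad/s, and 2ζω_n = 0.743 so ζ = 0.743/(2·0.509) = 0.730.
The damped frequency ω_d = ω_n√(1−ζ²) = 0.348 rad/s.

ω_d ≈ 0.348 rad/s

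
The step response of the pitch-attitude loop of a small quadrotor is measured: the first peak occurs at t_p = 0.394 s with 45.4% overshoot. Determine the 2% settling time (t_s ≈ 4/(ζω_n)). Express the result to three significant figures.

t_s ≈ 2.00 s

The overshoot fixes ζ = −ln(OS)/√(π²+ln²(OS)) = 0.244.
t_p = π/ω_d ⇒ ω_d = 7.97 rad/s; then ω_n = ω_d/√(1−ζ²) = 8.22 rad/s.
t_s ≈ 4/(ζω_n) = 4/(0.244·8.22) = 2.00 s.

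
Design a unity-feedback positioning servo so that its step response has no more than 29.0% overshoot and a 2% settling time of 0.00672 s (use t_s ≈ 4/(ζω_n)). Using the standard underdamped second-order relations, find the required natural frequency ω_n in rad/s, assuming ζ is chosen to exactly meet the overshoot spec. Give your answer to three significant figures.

ω_n ≈ 1620 rad/s

ζ = −ln(OS)/√(π² + (ln OS)²). With OS = 0.290, ln OS = −1.238 and ζ = 1.238/3.377 = 0.367.
Then ω_n = 4/(ζ t_s) = 4/(0.367 × 0.00672) = 1620 rad/s.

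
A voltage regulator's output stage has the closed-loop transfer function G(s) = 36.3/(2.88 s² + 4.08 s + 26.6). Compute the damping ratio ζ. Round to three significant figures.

ζ ≈ 0.233

Dividing through by 2.88: denominator becomes s² + 1.417 s + 9.236.
So ω_n = √9.236 = 3.04 rad/s and ζ = 1.417/(2·3.04) = 0.233.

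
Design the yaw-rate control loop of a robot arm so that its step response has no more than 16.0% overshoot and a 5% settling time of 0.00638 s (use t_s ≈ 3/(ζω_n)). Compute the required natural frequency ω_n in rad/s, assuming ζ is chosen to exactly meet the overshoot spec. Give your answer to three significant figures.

Inverting the overshoot relation: ζ = |ln 0.160|/√(π² + ln²0.160) = 0.504.
Then ω_n = 3/(ζ t_s) = 3/(0.504 × 0.00638) = 933 rad/s.

ω_n ≈ 933 rad/s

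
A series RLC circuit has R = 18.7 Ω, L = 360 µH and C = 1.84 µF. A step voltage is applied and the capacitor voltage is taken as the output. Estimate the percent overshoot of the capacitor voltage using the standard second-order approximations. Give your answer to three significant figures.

For a series RLC circuit (capacitor voltage as output), ω_n = 1/√(LC) = 1/√(360 µH · 1.84 µF) = 38900 rad/s.
ζ = (R/2)·√(C/L) = (18.7/2)·√(1.84 µF/360 µH) = 0.668.
Overshoot: exp(−π·0.668/√(1−0.668²)) = 0.0594, i.e. 5.94%.

%OS ≈ 5.94%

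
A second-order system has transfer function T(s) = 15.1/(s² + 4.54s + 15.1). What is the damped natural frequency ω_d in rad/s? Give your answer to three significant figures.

ω_d ≈ 3.15 rad/s

Comparing the denominator to s² + 2ζω_n s + ω_n²: ω_n = √15.1 = 3.89 rad/s, and 2ζω_n = 4.54 so ζ = 4.54/(2·3.89) = 0.584.
ω_d = 3.89·√(1 − 0.584²) = 3.15 rad/s.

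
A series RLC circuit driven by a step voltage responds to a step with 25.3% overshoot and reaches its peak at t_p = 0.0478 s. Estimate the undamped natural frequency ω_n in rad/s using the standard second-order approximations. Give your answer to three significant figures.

ω_n ≈ 71.7 rad/s

The overshoot fixes ζ = −ln(OS)/√(π²+ln²(OS)) = 0.401.
From t_p = π/ω_d, ω_d = π/0.0478 = 65.7 rad/s, so ω_n = ω_d/√(1−ζ²) = 71.7 rad/s.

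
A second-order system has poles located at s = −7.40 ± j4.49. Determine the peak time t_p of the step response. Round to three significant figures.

t_p = π/ω_d with ω_d = 4.49 (the imaginary part), so t_p = 0.700 s.

t_p ≈ 0.700 s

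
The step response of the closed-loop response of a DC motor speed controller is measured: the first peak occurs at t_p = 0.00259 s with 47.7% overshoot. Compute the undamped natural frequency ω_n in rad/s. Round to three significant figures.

ω_n ≈ 1250 rad/s

ζ from %OS: ζ = |ln 0.477|/√(π²+ln²0.477) = 0.229.
From t_p = π/ω_d, ω_d = π/0.00259 = 1210 rad/s, so ω_n = ω_d/√(1−ζ²) = 1250 rad/s.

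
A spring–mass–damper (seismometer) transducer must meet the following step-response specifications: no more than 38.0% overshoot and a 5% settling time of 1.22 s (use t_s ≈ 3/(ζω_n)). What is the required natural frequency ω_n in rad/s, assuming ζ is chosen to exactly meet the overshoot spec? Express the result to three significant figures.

From %OS = 100·exp(−πζ/√(1−ζ²)), invert to get ζ = −ln(OS)/√(π² + ln²(OS)) with OS = 0.380.
−ln 0.380 = 0.9676, so ζ = 0.9676/√(π² + 0.9362) = 0.294.
From t_s ≈ 3/(ζω_n): ω_n = 3/(ζ·t_s) = 3/(0.294·1.22) = 8.35 rad/s.

ω_n ≈ 8.35 rad/s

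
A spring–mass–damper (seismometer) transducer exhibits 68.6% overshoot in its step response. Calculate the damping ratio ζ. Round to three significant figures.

ζ ≈ 0.119

ζ = −ln(OS)/√(π² + (ln OS)²). With OS = 0.686, ln OS = −0.3769 and ζ = 0.3769/3.164 = 0.119.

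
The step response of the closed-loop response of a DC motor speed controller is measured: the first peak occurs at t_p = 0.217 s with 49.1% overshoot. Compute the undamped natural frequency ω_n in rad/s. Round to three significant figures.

ω_n ≈ 14.8 rad/s

From the overshoot, ζ = −ln(OS)/√(π²+ln²(OS)) = 0.221.
From t_p = π/ω_d, ω_d = π/0.217 = 14.5 rad/s, so ω_n = ω_d/√(1−ζ²) = 14.8 rad/s.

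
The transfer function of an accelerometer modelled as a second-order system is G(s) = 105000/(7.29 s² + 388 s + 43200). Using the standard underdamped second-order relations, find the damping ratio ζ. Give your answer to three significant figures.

ζ ≈ 0.346

Dividing through by 7.29: denominator becomes s² + 53.22 s + 5926.
So ω_n = √5926 = 77.0 rad/s and ζ = 53.22/(2·77.0) = 0.346.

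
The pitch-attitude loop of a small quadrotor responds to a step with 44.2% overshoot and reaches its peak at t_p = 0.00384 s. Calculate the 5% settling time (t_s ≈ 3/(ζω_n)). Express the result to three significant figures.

The overshoot fixes ζ = −ln(OS)/√(π²+ln²(OS)) = 0.252.
From t_p = π/ω_d, ω_d = π/0.00384 = 818 rad/s, so ω_n = ω_d/√(1−ζ²) = 845 rad/s.
t_s ≈ 3/(ζω_n) = 3/(0.252·845) = 0.0141 s.

t_s ≈ 0.0141 s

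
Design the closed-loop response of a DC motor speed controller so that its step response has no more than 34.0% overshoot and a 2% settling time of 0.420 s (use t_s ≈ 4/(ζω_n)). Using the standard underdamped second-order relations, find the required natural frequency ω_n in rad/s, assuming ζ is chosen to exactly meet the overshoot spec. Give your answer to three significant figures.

Inverting the overshoot relation: ζ = |ln 0.340|/√(π² + ln²0.340) = 0.325.
Then ω_n = 4/(ζ t_s) = 4/(0.325 × 0.420) = 29.3 rad/s.

ω_n ≈ 29.3 rad/s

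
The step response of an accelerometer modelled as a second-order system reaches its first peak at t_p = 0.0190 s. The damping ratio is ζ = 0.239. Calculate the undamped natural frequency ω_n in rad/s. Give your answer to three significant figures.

ω_n ≈ 170 rad/s

Peak time t_p = π/ω_d, so ω_d = π/t_p = π/0.0190 = 165 rad/s.
ω_n = ω_d/√(1−ζ²) = 165/√0.943 = 170 rad/s.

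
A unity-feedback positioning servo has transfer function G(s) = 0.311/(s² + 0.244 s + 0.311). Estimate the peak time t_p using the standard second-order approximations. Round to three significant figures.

Matching coefficients with s² + 2ζω_n s + ω_n² gives ω_n² = 0.311 ⇒ ω_n = 0.558 rad/s, and ζ = 0.244/(2ω_n) = 0.219.
ω_d = ω_n√(1−ζ²) = 0.544 rad/s. Then t_p = π/ω_d = 5.77 s.

t_p ≈ 5.77 s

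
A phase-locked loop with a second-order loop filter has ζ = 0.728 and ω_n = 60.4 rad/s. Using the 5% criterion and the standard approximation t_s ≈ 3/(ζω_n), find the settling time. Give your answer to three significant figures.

t_s ≈ 3/(ζω_n) = 3/(0.728 × 60.4) = 0.0682 s.

t_s ≈ 0.0682 s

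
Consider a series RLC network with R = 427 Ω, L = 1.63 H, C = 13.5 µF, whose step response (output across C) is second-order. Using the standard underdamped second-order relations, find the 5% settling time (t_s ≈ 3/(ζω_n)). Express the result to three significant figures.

For a series RLC circuit (capacitor voltage as output), ω_n = 1/√(LC) = 1/√(1.63 H · 13.5 µF) = 213 rad/s.
ζ = (R/2)·√(C/L) = (427/2)·√(13.5 µF/1.63 H) = 0.614.
t_s ≈ 3/(ζω_n) = 0.0229 s.

t_s ≈ 0.0229 s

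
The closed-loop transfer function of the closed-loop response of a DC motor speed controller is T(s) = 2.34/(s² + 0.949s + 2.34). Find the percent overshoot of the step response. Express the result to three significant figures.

%OS ≈ 35.9%

Comparing the denominator to s² + 2ζω_n s + ω_n²: ω_n = √2.34 = 1.53 rad/s, and 2ζω_n = 0.949 so ζ = 0.949/(2·1.53) = 0.310.
%OS = 100·exp(−πζ/√(1−ζ²)) = 35.9%.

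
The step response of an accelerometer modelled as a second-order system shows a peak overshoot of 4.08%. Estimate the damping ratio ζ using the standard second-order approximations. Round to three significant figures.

ζ ≈ 0.713

ζ = −ln(OS)/√(π² + (ln OS)²). With OS = 0.0408, ln OS = −3.199 and ζ = 3.199/4.484 = 0.713.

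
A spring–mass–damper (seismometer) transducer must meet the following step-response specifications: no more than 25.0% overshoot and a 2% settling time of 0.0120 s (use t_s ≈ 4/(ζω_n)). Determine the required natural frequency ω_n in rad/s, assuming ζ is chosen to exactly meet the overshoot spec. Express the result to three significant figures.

From %OS = 100·exp(−πζ/√(1−ζ²)), invert to get ζ = −ln(OS)/√(π² + ln²(OS)) with OS = 0.250.
−ln 0.250 = 1.386, so ζ = 1.386/√(π² + 1.922) = 0.404.
From t_s ≈ 4/(ζω_n): ω_n = 4/(ζ·t_s) = 4/(0.404·0.0120) = 826 rad/s.

ω_n ≈ 826 rad/s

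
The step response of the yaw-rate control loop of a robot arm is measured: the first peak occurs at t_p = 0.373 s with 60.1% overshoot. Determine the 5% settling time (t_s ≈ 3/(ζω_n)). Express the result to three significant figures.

From the overshoot, ζ = −ln(OS)/√(π²+ln²(OS)) = 0.160.
t_p = π/ω_d ⇒ ω_d = 8.42 rad/s; then ω_n = ω_d/√(1−ζ²) = 8.53 rad/s.
t_s ≈ 3/(ζω_n) = 3/(0.160·8.53) = 2.20 s.

t_s ≈ 2.20 s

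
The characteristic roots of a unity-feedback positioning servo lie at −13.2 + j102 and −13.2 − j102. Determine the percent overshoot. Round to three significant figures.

The poles are at −σ ± jω_d with σ = 13.2 and ω_d = 102, so ω_n = √(σ²+ω_d²) = 103 rad/s and ζ = σ/ω_n = 0.128.
%OS = 100·exp(−πζ/√(1−ζ²)) = 66.6%.

%OS ≈ 66.6%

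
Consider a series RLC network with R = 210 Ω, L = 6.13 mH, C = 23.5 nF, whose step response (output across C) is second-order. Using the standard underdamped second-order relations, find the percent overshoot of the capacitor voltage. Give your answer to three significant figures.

%OS ≈ 51.7%

For a series RLC circuit (capacitor voltage as output), ω_n = 1/√(LC) = 1/√(6.13 mH · 23.5 nF) = 83300 rad/s.
ζ = (R/2)·√(C/L) = (210/2)·√(23.5 nF/6.13 mH) = 0.206.
%OS = 100 e^{−πζ/√(1−ζ²)} with ζ = 0.206 gives 51.7%.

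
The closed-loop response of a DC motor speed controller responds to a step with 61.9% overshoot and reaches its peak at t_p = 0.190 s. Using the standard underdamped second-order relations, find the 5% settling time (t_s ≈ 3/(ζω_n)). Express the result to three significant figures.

The overshoot fixes ζ = −ln(OS)/√(π²+ln²(OS)) = 0.151.
From t_p = π/ω_d, ω_d = π/0.190 = 16.5 rad/s, so ω_n = ω_d/√(1−ζ²) = 16.7 rad/s.
t_s ≈ 3/(ζω_n) = 3/(0.151·16.7) = 1.19 s.

t_s ≈ 1.19 s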